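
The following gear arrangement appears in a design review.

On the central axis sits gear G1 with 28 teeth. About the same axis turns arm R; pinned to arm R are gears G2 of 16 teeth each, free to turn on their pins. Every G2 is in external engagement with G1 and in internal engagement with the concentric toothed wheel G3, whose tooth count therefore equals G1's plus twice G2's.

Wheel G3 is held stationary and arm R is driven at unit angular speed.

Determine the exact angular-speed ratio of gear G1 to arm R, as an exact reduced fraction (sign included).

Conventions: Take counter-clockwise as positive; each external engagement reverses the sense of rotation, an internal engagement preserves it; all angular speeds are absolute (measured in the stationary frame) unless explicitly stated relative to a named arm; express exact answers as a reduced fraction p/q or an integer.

22/7

class = planetary set [G3 = 28+2·16 = 60; Willis about the carrier]
ring teeth: 28 + 2·16 = 60
28(ω_sun−ω_arm) = −60(ω_ring−ω_arm),  ω_ring = 0, ω_arm = 1
ω_sun = 1 − (60/28)(0−1) = 22/7
ω_out/ω_in = 22/7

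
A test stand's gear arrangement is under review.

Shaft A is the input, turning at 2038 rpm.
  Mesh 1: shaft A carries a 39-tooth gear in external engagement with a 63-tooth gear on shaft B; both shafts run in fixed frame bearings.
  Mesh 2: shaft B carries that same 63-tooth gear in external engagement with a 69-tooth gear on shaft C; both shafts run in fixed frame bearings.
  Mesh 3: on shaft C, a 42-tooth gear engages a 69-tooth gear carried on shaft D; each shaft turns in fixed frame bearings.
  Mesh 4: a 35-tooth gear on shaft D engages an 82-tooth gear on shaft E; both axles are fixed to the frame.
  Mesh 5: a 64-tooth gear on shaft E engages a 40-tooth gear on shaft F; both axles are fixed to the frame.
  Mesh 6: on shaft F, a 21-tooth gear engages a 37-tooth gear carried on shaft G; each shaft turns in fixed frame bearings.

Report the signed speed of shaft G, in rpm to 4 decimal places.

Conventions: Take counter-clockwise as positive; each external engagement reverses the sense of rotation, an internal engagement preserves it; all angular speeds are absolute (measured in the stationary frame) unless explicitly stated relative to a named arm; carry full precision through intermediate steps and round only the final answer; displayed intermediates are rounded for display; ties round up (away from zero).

6-mesh fixed-axis compound train (all bearings frame-fixed)
mesh 1 [39T→63T]: ω = 2038.0000×39/63 = 1261.6190 rpm, sense flips to −
mesh 2 [63T→69T]: ω = 1261.6190×63/69 = 1151.9130 rpm, sense flips to +
mesh 3 [42T→69T]: ω = 1151.9130×42/69 = 701.1645 rpm, sense flips to −
mesh 4 [35T→82T]: ω = 701.1645×35/82 = 299.2775 rpm, sense flips to +
mesh 5 [64T→40T]: ω = 299.2775×64/40 = 478.8440 rpm, sense flips to −
mesh 6 [21T→37T]: ω = 478.8440×21/37 = 271.7763 rpm, sense flips to +
signed output speed = +271.7763 rpm

+271.7763 rpm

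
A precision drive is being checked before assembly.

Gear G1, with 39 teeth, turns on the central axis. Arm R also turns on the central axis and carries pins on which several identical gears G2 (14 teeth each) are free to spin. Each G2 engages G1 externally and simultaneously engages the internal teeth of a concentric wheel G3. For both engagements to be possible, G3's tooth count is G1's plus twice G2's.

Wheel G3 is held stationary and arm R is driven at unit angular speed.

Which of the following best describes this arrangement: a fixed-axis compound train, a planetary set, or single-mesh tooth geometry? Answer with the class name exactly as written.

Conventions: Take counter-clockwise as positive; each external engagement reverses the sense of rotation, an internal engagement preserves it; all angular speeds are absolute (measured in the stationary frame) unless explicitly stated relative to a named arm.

recognized (axles ride arm R): planetary set, 39/14/67 teeth
classification: planetary set

planetary set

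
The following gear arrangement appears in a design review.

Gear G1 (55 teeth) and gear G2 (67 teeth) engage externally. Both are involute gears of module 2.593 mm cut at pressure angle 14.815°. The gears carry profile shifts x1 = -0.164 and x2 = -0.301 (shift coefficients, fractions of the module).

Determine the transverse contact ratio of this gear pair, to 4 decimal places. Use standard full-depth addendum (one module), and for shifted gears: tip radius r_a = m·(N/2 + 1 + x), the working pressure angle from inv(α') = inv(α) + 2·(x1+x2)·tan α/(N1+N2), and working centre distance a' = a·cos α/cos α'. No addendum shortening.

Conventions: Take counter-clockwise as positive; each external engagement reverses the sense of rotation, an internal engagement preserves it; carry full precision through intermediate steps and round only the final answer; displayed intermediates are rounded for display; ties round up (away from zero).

topology: single-mesh involute geometry — m = 2.593, 55T/67T pair
base radii: r_b1 = 68.936988, r_b2 = 83.977785
tip radii: r_a1 = 73.475248, r_a2 = 88.678007
inv(α') = inv(14.815°) + 2·(-0.164-0.301)·tan α/(55+67) = 0.00390476  ⇒  α' = 12.92361°
a' = a·cos α / cos α' = 158.1730·cos 14.815°/cos 12.92361° = 156.888907
action lengths: √(r_a1²−r_b1²) = 25.422506, √(r_a2²−r_b2²) = 28.487200
base pitch p_b = π·m·cos α = 7.875343
CR = (25.422506 + 28.487200 − 156.888907·sin 12.92361°)/7.875343 = 2.389893
contact ratio ≈ 2.3899

2.3899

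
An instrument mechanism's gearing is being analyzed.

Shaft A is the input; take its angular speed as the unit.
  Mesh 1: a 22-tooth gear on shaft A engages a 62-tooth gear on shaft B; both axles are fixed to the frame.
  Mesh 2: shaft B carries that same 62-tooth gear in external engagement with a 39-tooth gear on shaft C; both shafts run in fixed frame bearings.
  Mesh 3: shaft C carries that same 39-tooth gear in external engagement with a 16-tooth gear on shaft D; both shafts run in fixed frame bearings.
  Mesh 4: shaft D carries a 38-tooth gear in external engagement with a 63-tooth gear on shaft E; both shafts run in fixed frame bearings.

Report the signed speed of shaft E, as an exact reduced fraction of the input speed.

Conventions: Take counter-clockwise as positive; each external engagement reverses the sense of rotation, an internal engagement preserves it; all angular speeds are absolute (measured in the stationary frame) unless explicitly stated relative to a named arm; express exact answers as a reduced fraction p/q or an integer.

209/252

4-mesh fixed-axis compound train (all bearings frame-fixed)
mesh 1 [22T→62T]: |ω|/ω_in = 1×22/62 = 11/31, sense flips to −
mesh 2 [62T→39T]: |ω|/ω_in = (11/31)×62/39 = 22/39, sense flips to +
mesh 3 [39T→16T]: |ω|/ω_in = (22/39)×39/16 = 11/8, sense flips to −
mesh 4 [38T→63T]: |ω|/ω_in = (11/8)×38/63 = 209/252, sense flips to +
signed output speed (× input speed) = 209/252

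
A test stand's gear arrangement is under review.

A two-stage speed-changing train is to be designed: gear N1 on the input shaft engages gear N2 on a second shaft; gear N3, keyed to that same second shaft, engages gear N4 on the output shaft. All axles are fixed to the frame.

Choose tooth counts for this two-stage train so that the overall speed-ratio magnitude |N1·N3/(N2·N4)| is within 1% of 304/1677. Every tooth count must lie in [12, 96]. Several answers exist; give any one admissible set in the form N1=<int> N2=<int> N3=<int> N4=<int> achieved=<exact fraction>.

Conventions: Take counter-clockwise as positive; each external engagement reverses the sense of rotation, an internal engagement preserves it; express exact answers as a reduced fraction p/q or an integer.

N1=16 N2=39 N3=19 N4=43 achieved=304/1677

design class (target 304/1677): fixed-axis compound train
target = 304/1677 in lowest terms: an exact hit needs N1·N3 = k·304 and N2·N4 = k·1677 for one integer k, every count in [12, 96]; additionally prefer no 1:1 stage (N1 ≠ N2, N3 ≠ N4)
k = 1: N1·N3 = 304 = 16·19, N2·N4 = 1677 = 39·43
achieved = 16·19/(39·43) = 304/1677; |achieved − target| = 0 ≤ 76/41925 ✓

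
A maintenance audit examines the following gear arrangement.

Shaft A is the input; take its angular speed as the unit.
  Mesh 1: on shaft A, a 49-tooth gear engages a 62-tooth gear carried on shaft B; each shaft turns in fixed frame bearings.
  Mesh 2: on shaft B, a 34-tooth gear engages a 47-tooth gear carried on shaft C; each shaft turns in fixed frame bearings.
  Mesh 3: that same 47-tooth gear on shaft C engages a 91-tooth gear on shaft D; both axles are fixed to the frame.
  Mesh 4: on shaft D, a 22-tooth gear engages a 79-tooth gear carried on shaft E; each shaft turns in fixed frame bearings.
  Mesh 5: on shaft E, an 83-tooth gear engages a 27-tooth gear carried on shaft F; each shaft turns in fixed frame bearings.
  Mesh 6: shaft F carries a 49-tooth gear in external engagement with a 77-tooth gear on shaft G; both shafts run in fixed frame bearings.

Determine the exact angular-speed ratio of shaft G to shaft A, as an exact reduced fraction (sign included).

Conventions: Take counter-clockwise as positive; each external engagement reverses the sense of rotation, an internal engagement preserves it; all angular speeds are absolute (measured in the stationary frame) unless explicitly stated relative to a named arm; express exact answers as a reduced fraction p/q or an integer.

138278/859599

class = fixed-axis compound train [6 meshes; 6 ratios multiply, 6 sense flips]
mesh 1 [49T→62T]: running ratio 49/62, sense −
mesh 2 [34T→47T]: running ratio 833/1457, sense +
mesh 3 [47T→91T]: running ratio 119/403, sense −
mesh 4 [22T→79T]: running ratio 2618/31837, sense +
mesh 5 [83T→27T]: running ratio 217294/859599, sense −
mesh 6 [49T→77T]: running ratio 138278/859599, sense +
ω_out/ω_in = 138278/859599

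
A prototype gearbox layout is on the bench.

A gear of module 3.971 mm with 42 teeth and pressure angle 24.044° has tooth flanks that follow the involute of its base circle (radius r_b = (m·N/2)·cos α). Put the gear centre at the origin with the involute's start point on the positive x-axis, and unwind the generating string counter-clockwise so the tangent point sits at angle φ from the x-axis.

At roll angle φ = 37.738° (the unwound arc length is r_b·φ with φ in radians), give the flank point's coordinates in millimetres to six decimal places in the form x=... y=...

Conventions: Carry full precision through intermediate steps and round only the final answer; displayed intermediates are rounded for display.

class = single-mesh tooth geometry [base-circle involute, m = 3.971, 42T]
pitch radius r_p = m·N/2 = 3.971·42/2 = 83.391000
base radius r_b = r_p·cos α = 83.391000·cos 24.044° = 76.155400
roll angle φ = 37.738° = 0.65865235 rad
x = r_b·(cos φ + φ·sin φ) = 90.925514
y = r_b·(sin φ − φ·cos φ) = 6.943672

x=90.925514 y=6.943672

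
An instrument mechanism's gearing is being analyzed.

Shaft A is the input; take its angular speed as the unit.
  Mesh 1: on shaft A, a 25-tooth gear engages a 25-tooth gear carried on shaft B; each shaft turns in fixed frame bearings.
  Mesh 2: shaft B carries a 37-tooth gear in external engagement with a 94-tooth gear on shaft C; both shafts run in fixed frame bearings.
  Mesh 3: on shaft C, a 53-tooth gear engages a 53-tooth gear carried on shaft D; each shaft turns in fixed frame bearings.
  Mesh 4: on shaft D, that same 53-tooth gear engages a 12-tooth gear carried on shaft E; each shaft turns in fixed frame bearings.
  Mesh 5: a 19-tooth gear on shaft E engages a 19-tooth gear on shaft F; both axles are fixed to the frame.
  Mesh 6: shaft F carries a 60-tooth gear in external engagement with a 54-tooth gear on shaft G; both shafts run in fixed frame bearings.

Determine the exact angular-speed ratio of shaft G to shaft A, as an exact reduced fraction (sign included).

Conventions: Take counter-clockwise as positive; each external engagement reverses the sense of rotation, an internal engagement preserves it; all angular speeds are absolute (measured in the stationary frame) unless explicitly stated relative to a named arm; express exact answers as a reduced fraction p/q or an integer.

9805/5076

class = fixed-axis compound train [6 meshes; 6 ratios multiply, 6 sense flips]
mesh 1 [25T→25T]: running ratio 1, sense −
mesh 2 [37T→94T]: running ratio 37/94, sense +
mesh 3 [53T→53T]: running ratio 37/94, sense −
mesh 4 [53T→12T]: running ratio 1961/1128, sense +
mesh 5 [19T→19T]: running ratio 1961/1128, sense −
mesh 6 [60T→54T]: running ratio 9805/5076, sense +
ω_out/ω_in = 9805/5076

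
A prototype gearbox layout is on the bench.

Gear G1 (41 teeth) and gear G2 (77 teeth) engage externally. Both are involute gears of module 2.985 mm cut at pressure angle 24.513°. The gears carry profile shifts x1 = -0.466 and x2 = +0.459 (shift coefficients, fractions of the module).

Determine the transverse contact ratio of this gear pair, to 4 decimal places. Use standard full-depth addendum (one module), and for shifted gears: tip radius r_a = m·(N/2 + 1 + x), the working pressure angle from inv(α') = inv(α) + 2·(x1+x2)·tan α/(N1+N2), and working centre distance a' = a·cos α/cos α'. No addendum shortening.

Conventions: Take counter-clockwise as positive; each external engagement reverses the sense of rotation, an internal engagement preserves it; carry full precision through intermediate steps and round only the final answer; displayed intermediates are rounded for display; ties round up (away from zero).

1.5693

single-mesh involute tooth geometry (41T engaging 77T at module 2.985)
base radii: r_b1 = 55.677046, r_b2 = 104.564208
tip radii: r_a1 = 62.786490, r_a2 = 119.277615
inv(α') = inv(24.513°) + 2·(-0.466+0.459)·tan α/(41+77) = 0.02811364  ⇒  α' = 24.49808°
a' = a·cos α / cos α' = 176.1150·cos 24.513°/cos 24.49808° = 176.094099
action lengths: √(r_a1²−r_b1²) = 29.020852, √(r_a2²−r_b2²) = 57.388812
base pitch p_b = π·m·cos α = 8.532419
CR = (29.020852 + 57.388812 − 176.094099·sin 24.49808°)/8.532419 = 1.569308
contact ratio ≈ 1.5693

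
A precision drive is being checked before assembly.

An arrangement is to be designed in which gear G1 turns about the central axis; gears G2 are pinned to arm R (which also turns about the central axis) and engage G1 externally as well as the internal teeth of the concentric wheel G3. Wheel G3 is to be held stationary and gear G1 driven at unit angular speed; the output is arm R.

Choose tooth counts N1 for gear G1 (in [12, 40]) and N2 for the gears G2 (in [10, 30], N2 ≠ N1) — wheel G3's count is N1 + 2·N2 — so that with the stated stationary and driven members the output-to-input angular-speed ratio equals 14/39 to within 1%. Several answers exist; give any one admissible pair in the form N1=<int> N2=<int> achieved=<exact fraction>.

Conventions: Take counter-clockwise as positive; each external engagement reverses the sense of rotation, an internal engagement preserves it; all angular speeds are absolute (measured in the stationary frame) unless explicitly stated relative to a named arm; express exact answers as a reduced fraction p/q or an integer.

N1=28 N2=11 achieved=14/39

design class (target 14/39): planetary set
Willis with ω_ring = 0: ω_arm/ω_sun = N1/(N1+N3); set equal to 14/39  ⇒  N3/N1 = 1/(14/39) − 1 = 25/14
N3 = N1 + 2·N2  ⇒  N2/N1 = (N3/N1 − 1)/2 = (25/14 − 1)/2 = 11/28
smallest multiple with N1 ≥ 12 and N2 ≥ 10: k = 1  ⇒  N1 = 1·28 = 28, N2 = 1·11 = 11 (N1 ≤ 40, N2 ≤ 30, N2 ≠ N1 ✓), N3 = 28 + 2·11 = 50
check: N1/(N1+N3) with N1 = 28, N3 = 50 gives 14/39; |achieved − target| = 0 ≤ 7/1950 ✓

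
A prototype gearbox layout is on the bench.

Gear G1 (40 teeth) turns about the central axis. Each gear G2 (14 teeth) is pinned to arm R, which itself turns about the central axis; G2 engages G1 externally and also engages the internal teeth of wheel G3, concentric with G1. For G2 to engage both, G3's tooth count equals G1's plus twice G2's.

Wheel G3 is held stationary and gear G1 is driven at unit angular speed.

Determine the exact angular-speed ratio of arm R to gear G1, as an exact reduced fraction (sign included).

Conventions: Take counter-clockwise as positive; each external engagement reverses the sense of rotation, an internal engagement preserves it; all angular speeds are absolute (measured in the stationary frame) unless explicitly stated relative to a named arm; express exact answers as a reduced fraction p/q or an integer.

recognized (axles ride arm R): planetary set, 40/14/68 teeth
ring teeth: 40 + 2·14 = 68
40(ω_sun−ω_arm) = −68(ω_ring−ω_arm),  ω_ring = 0, ω_sun = 1
40(1−ω_arm) = −68(0−ω_arm)  ⇒  108·ω_arm = 40  ⇒  ω_arm = 10/27
ω_out/ω_in = 10/27

10/27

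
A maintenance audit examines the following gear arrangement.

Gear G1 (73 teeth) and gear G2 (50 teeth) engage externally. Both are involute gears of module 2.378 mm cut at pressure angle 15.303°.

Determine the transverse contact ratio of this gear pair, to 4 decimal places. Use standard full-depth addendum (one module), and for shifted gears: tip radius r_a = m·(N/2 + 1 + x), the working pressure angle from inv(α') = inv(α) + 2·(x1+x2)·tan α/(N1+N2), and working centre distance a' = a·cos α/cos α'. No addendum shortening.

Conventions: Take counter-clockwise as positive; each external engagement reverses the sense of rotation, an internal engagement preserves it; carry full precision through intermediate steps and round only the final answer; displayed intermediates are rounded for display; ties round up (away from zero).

2.1143

topology: single-mesh involute geometry — m = 2.378, 73T/50T pair
base radii: r_b1 = 83.719491, r_b2 = 57.342117
tip radii: r_a1 = 89.175000, r_a2 = 61.828000
no profile shift: α' = α, a' = a
action lengths: √(r_a1²−r_b1²) = 30.712008, √(r_a2²−r_b2²) = 23.121055
base pitch p_b = π·m·cos α = 7.205823
CR = (30.712008 + 23.121055 − 146.247000·sin 15.30300°)/7.205823 = 2.114267
contact ratio ≈ 2.1143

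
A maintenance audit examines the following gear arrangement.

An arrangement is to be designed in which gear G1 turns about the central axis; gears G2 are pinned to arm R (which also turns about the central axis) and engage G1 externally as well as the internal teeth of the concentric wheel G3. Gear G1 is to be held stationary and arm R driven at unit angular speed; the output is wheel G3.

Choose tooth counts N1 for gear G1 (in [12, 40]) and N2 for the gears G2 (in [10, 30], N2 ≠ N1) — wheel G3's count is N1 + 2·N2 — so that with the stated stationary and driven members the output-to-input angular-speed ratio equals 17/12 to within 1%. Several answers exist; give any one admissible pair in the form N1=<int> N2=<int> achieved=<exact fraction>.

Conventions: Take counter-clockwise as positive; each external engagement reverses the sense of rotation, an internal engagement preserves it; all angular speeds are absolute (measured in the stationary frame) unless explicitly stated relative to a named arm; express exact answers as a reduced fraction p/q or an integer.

N1=20 N2=14 achieved=17/12

planetary set to be sized for 17/12 (Willis relation)
Willis with ω_sun = 0: ω_ring/ω_arm = (N1+N3)/N3; set equal to 17/12  ⇒  N3/N1 = 1/(17/12 − 1) = 12/5
N3 = N1 + 2·N2  ⇒  N2/N1 = (N3/N1 − 1)/2 = (12/5 − 1)/2 = 7/10
smallest multiple with N1 ≥ 12 and N2 ≥ 10: k = 2  ⇒  N1 = 2·10 = 20, N2 = 2·7 = 14 (N1 ≤ 40, N2 ≤ 30, N2 ≠ N1 ✓), N3 = 20 + 2·14 = 48
check: (N1+N3)/N3 with N1 = 20, N3 = 48 gives 17/12; |achieved − target| = 0 ≤ 17/1200 ✓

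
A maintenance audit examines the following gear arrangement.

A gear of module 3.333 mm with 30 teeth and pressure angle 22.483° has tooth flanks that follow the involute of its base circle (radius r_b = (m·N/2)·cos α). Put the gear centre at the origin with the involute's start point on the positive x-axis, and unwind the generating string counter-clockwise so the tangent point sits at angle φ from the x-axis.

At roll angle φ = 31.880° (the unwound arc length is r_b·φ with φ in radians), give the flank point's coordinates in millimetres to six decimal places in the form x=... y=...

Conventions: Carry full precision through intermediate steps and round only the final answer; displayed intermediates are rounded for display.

x=52.801849 y=2.571317

topology: single-mesh involute geometry — m = 3.333, N = 30
pitch radius r_p = m·N/2 = 3.333·30/2 = 49.995000
base radius r_b = r_p·cos α = 49.995000·cos 22.483° = 46.195032
roll angle φ = 31.880° = 0.55641097 rad
x = r_b·(cos φ + φ·sin φ) = 52.801849
y = r_b·(sin φ − φ·cos φ) = 2.571317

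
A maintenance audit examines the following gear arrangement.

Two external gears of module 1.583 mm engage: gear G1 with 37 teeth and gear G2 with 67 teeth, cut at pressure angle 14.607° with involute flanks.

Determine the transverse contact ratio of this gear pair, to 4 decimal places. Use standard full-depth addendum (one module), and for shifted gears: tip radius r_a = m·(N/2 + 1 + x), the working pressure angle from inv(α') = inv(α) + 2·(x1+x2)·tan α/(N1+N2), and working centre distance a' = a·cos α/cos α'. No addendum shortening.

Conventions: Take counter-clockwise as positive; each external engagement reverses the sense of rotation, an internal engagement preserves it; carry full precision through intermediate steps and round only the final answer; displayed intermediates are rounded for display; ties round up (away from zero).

2.1127

class = single-mesh tooth geometry [involute pair 37T × 67T, m = 1.583]
base radii: r_b1 = 28.338945, r_b2 = 51.316468
tip radii: r_a1 = 30.868500, r_a2 = 54.613500
no profile shift: α' = α, a' = a
action lengths: √(r_a1²−r_b1²) = 12.237994, √(r_a2²−r_b2²) = 18.688353
base pitch p_b = π·m·cos α = 4.812401
CR = (12.237994 + 18.688353 − 82.316000·sin 14.60700°)/4.812401 = 2.112724
contact ratio ≈ 2.1127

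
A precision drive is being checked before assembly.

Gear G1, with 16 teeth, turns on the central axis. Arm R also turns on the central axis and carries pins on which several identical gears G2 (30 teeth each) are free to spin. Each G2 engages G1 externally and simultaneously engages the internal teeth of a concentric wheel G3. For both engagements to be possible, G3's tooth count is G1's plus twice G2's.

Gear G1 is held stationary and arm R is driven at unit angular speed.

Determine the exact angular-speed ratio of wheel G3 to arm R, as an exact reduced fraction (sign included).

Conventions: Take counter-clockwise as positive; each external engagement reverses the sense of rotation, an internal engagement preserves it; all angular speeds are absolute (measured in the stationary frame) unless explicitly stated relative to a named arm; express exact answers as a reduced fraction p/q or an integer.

23/19

class = planetary set [G3 = 16+2·30 = 76; Willis about the carrier]
ring teeth: 16 + 2·30 = 76
16(ω_sun−ω_arm) = −76(ω_ring−ω_arm),  ω_sun = 0, ω_arm = 1
ω_ring = 1 − (16/76)(0−1) = 23/19
ω_out/ω_in = 23/19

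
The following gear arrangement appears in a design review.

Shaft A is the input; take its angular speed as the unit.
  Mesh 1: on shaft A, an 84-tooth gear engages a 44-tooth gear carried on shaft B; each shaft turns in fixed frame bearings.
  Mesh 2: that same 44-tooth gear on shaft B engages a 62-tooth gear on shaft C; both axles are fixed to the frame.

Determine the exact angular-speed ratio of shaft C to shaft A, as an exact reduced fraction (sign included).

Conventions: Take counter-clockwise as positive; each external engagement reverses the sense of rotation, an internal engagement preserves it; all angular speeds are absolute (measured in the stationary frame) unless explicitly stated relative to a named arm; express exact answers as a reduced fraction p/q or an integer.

class = fixed-axis compound train [2 meshes; 2 ratios multiply, 2 sense flips]
mesh 1 [84T→44T]: running ratio 21/11, sense −
mesh 2 [44T→62T]: running ratio 42/31, sense +
ω_out/ω_in = 42/31

42/31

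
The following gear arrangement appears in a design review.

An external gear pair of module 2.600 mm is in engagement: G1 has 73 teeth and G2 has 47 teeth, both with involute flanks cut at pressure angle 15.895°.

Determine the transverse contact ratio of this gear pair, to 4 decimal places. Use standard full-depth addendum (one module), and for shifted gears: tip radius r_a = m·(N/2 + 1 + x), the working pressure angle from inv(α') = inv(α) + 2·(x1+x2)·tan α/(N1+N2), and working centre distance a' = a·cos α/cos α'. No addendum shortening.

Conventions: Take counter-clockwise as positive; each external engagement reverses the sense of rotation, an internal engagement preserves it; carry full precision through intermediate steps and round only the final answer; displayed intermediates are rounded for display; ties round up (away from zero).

single-mesh involute tooth geometry (73T engaging 47T at module 2.600)
base radii: r_b1 = 91.271519, r_b2 = 58.763855
tip radii: r_a1 = 97.500000, r_a2 = 63.700000
no profile shift: α' = α, a' = a
action lengths: √(r_a1²−r_b1²) = 34.289355, √(r_a2²−r_b2²) = 24.586570
base pitch p_b = π·m·cos α = 7.855834
CR = (34.289355 + 24.586570 − 156.000000·sin 15.89500°)/7.855834 = 2.055973
contact ratio ≈ 2.0560

2.0560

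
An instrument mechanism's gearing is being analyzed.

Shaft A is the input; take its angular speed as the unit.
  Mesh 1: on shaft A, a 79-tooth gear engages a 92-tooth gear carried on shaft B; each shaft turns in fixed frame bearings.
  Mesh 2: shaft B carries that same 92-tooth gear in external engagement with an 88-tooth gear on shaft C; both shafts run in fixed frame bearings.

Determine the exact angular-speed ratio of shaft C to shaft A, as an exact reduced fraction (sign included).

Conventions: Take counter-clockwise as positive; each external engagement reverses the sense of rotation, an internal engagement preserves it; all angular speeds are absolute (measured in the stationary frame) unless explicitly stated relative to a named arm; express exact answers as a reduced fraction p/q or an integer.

class = fixed-axis compound train [2 meshes; 2 ratios multiply, 2 sense flips]
mesh 1 [79T→92T]: running ratio 79/92, sense −
mesh 2 [92T→88T]: running ratio 79/88, sense +
ω_out/ω_in = 79/88

79/88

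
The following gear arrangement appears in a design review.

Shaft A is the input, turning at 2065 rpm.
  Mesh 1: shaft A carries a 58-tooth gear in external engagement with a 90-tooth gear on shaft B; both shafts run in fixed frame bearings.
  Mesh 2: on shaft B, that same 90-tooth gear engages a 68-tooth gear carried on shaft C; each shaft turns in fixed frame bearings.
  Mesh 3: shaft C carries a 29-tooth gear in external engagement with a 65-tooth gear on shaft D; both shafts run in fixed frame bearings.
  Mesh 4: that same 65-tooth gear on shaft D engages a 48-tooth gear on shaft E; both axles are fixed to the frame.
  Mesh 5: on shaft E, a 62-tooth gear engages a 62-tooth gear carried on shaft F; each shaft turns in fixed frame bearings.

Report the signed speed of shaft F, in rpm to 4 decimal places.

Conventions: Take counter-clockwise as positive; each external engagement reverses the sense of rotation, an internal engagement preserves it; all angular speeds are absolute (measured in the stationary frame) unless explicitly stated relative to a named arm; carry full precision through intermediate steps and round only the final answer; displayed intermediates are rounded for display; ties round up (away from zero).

-1064.1330 rpm

topology: fixed-axis compound train — 5 meshes, A→F
mesh 1 [58T→90T]: ω = 2065.0000×58/90 = 1330.7778 rpm, sense flips to −
mesh 2 [90T→68T]: ω = 1330.7778×90/68 = 1761.3235 rpm, sense flips to +
mesh 3 [29T→65T]: ω = 1761.3235×29/65 = 785.8213 rpm, sense flips to −
mesh 4 [65T→48T]: ω = 785.8213×65/48 = 1064.1330 rpm, sense flips to +
mesh 5 [62T→62T]: ω = 1064.1330×62/62 = 1064.1330 rpm, sense flips to −
signed output speed = -1064.1330 rpm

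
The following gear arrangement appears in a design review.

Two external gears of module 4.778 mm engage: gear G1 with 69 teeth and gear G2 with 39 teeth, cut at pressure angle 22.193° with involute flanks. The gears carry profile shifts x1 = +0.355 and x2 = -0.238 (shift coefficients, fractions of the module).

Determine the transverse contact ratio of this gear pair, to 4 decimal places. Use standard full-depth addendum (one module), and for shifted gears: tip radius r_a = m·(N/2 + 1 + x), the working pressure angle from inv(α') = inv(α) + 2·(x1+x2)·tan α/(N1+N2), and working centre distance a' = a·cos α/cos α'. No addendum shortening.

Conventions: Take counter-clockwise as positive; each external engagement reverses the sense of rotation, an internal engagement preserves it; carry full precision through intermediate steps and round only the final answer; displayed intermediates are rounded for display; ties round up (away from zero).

recognized (one external pair, fixed centres): single-mesh tooth geometry, m = 4.778, N1 = 69, N2 = 39
base radii: r_b1 = 152.629041, r_b2 = 86.268589
tip radii: r_a1 = 171.315190, r_a2 = 96.811836
inv(α') = inv(22.193°) + 2·(+0.355-0.238)·tan α/(69+39) = 0.02149290  ⇒  α' = 22.49279°
a' = a·cos α / cos α' = 258.0120·cos 22.193°/cos 22.49279° = 258.567456
action lengths: √(r_a1²−r_b1²) = 77.802764, √(r_a2²−r_b2²) = 43.934750
base pitch p_b = π·m·cos α = 13.898501
CR = (77.802764 + 43.934750 − 258.567456·sin 22.49279°)/13.898501 = 1.641766
contact ratio ≈ 1.6418

1.6418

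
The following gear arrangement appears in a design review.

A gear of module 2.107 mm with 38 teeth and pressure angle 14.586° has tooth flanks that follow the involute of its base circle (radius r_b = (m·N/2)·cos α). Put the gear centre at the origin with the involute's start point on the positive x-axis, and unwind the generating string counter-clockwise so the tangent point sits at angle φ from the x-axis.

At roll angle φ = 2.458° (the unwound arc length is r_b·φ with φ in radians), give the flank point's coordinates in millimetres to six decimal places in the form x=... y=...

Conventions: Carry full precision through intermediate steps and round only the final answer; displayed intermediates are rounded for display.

x=38.778401 y=0.001019

topology: single-mesh involute geometry — m = 2.107, N = 38
pitch radius r_p = m·N/2 = 2.107·38/2 = 40.033000
base radius r_b = r_p·cos α = 40.033000·cos 14.586° = 38.742766
roll angle φ = 2.458° = 0.04290019 rad
x = r_b·(cos φ + φ·sin φ) = 38.778401
y = r_b·(sin φ − φ·cos φ) = 0.001019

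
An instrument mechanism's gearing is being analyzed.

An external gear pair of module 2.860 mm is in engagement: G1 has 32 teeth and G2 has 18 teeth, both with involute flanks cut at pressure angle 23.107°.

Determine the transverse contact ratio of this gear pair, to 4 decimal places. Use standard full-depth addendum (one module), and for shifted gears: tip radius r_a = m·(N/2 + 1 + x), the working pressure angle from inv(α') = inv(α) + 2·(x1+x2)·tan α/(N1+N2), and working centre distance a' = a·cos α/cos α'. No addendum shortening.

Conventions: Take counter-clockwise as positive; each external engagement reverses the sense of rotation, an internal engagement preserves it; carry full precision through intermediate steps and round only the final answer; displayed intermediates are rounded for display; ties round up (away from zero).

single-mesh involute tooth geometry (32T engaging 18T at module 2.860)
base radii: r_b1 = 42.088838, r_b2 = 23.674971
tip radii: r_a1 = 48.620000, r_a2 = 28.600000
no profile shift: α' = α, a' = a
action lengths: √(r_a1²−r_b1²) = 24.339970, √(r_a2²−r_b2²) = 16.045427
base pitch p_b = π·m·cos α = 8.264124
CR = (24.339970 + 16.045427 − 71.500000·sin 23.10700°)/8.264124 = 1.491417
contact ratio ≈ 1.4914

1.4914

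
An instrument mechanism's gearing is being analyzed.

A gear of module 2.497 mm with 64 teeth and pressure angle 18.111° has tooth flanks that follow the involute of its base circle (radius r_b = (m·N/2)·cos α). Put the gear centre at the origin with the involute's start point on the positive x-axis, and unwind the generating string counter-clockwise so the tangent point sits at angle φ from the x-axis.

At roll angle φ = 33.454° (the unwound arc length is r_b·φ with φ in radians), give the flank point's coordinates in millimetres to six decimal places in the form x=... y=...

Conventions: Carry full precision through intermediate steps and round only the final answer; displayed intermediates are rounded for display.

x=87.808191 y=4.869415

single-mesh involute tooth geometry (64T wheel at module 2.497)
pitch radius r_p = m·N/2 = 2.497·64/2 = 79.904000
base radius r_b = r_p·cos α = 79.904000·cos 18.111° = 75.945242
roll angle φ = 33.454° = 0.58388245 rad
x = r_b·(cos φ + φ·sin φ) = 87.808191
y = r_b·(sin φ − φ·cos φ) = 4.869415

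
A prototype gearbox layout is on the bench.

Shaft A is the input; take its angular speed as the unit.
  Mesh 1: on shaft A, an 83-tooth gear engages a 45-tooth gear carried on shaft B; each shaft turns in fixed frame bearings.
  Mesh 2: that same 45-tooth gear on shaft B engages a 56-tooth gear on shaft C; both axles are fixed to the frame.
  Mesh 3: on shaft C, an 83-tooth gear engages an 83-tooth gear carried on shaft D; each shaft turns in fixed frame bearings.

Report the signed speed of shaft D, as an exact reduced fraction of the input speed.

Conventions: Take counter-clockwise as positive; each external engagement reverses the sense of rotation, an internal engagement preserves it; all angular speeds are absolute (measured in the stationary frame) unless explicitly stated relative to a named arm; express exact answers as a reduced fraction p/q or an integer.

-83/56

3-mesh fixed-axis compound train (all bearings frame-fixed)
mesh 1 [83T→45T]: |ω|/ω_in = 1×83/45 = 83/45, sense flips to −
mesh 2 [45T→56T]: |ω|/ω_in = (83/45)×45/56 = 83/56, sense flips to +
mesh 3 [83T→83T]: |ω|/ω_in = (83/56)×83/83 = 83/56, sense flips to −
signed output speed (× input speed) = -83/56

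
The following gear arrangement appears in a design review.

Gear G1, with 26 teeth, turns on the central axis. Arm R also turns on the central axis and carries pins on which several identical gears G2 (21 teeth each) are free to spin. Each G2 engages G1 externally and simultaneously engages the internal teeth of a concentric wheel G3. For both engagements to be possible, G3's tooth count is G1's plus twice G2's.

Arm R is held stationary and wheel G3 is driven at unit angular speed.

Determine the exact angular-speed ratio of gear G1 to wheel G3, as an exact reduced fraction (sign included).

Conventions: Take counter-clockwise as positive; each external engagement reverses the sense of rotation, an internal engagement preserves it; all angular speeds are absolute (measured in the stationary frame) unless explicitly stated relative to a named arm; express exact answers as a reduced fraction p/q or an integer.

class = planetary set [G3 = 26+2·21 = 68; Willis about the carrier]
ring teeth: 26 + 2·21 = 68
26(ω_sun−ω_arm) = −68(ω_ring−ω_arm),  ω_arm = 0, ω_ring = 1
ω_sun = 0 − (68/26)(1−0) = -34/13
ω_out/ω_in = -34/13

-34/13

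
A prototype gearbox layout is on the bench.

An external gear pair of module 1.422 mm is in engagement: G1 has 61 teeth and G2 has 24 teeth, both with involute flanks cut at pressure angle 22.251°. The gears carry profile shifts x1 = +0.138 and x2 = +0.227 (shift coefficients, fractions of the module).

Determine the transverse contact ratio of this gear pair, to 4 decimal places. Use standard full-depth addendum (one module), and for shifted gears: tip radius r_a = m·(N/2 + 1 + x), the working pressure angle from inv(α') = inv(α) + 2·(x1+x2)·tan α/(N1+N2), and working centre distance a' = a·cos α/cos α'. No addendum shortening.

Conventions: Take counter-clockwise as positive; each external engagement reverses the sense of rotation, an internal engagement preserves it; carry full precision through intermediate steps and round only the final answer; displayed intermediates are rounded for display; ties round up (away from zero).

1.5331

topology: single-mesh involute geometry — m = 1.422, 61T/24T pair
base radii: r_b1 = 40.141331, r_b2 = 15.793310
tip radii: r_a1 = 44.989236, r_a2 = 18.808794
inv(α') = inv(22.251°) + 2·(+0.138+0.227)·tan α/(61+24) = 0.02429168  ⇒  α' = 23.38778°
a' = a·cos α / cos α' = 60.4350·cos 22.251°/cos 23.38778° = 60.941649
action lengths: √(r_a1²−r_b1²) = 20.315141, √(r_a2²−r_b2²) = 10.214797
base pitch p_b = π·m·cos α = 4.134679
CR = (20.315141 + 10.214797 − 60.941649·sin 23.38778°)/4.134679 = 1.533135
contact ratio ≈ 1.5331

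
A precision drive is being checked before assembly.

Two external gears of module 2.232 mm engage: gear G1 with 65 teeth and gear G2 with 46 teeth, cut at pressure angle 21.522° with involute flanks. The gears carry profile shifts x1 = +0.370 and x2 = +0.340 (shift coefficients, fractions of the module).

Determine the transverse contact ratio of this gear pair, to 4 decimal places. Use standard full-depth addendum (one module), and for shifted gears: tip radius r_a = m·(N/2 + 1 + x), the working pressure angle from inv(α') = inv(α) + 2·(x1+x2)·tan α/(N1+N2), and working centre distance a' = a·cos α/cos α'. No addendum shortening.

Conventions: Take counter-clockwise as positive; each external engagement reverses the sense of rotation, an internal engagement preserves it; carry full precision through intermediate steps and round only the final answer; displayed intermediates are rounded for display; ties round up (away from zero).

class = single-mesh tooth geometry [involute pair 65T × 46T, m = 2.232]
base radii: r_b1 = 67.482277, r_b2 = 47.756688
tip radii: r_a1 = 75.597840, r_a2 = 54.326880
inv(α') = inv(21.522°) + 2·(+0.370+0.340)·tan α/(65+46) = 0.02376922  ⇒  α' = 23.22650°
a' = a·cos α / cos α' = 123.8760·cos 21.522°/cos 23.22650° = 125.402451
action lengths: √(r_a1²−r_b1²) = 34.076028, √(r_a2²−r_b2²) = 25.898042
base pitch p_b = π·m·cos α = 6.523133
CR = (34.076028 + 25.898042 − 125.402451·sin 23.22650°)/6.523133 = 1.612644
contact ratio ≈ 1.6126

1.6126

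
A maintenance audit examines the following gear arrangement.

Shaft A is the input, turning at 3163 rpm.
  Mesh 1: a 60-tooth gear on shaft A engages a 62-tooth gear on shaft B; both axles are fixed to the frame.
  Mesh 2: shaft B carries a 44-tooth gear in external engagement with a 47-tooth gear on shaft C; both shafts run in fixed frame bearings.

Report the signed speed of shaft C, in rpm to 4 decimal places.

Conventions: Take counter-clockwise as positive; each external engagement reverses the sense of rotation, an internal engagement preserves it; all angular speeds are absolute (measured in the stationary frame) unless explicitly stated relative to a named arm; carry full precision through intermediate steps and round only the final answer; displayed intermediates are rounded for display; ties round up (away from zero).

topology: fixed-axis compound train — 2 meshes, A→C
mesh 1 [60T→62T]: ω = 3163.0000×60/62 = 3060.9677 rpm, sense flips to −
mesh 2 [44T→47T]: ω = 3060.9677×44/47 = 2865.5868 rpm, sense flips to +
signed output speed = +2865.5868 rpm

+2865.5868 rpm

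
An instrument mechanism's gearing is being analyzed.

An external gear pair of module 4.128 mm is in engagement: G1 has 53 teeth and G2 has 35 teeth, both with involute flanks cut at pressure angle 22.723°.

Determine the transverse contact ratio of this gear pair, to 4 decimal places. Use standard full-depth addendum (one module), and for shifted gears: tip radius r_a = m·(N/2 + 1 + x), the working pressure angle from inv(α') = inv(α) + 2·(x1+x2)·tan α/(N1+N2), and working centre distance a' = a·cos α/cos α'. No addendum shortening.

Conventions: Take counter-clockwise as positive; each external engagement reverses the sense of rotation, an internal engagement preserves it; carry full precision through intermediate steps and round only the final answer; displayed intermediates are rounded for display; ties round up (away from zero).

1.6024

single-mesh involute tooth geometry (53T engaging 35T at module 4.128)
base radii: r_b1 = 100.901332, r_b2 = 66.632955
tip radii: r_a1 = 113.520000, r_a2 = 76.368000
no profile shift: α' = α, a' = a
action lengths: √(r_a1²−r_b1²) = 52.016454, √(r_a2²−r_b2²) = 37.311134
base pitch p_b = π·m·cos α = 11.961920
CR = (52.016454 + 37.311134 − 181.632000·sin 22.72300°)/11.961920 = 1.602372
contact ratio ≈ 1.6024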